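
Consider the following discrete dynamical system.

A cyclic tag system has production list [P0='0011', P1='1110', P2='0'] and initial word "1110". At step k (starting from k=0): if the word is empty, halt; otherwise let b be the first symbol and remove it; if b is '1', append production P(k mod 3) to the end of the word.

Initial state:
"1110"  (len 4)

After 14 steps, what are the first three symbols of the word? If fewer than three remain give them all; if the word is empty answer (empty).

011

0) "1110"  (len 4)
1) "1100011"  (len 7)
2) "1000111110"  (len 10)
3) "0001111100"  (len 10)
4) "001111100"  (len 9)
5) "01111100"  (len 8)
6) "1111100"  (len 7)
7) "1111000011"  (len 10)
8) "1110000111110"  (len 13)
9) "1100001111100"  (len 13)
10) "1000011111000011"  (len 16)
11) "0000111110000111110"  (len 19)
12) "000111110000111110"  (len 18)
13) "00111110000111110"  (len 17)
14) "0111110000111110"  (len 16)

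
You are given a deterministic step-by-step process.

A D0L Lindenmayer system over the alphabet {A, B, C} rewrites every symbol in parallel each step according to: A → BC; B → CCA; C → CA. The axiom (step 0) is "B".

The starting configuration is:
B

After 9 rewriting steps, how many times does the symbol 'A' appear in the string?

k=0  B
k=1  CCA
k=2  CACABC
k=3  CABCCABCCCACA
k=4  CABCCCACACABCCCACACACABCCABC
k=5  CABCCCACACACABCCABCCABCCCACACACABCCABCCABCCABCCCACACABCCCACA
k=6  CABCCCACACACABCCABCCABCCABCCCACACABCCCACACABCCCACACACABCCA…CACABCCCACACABCCCACACABCCCACACACABCCABCCABCCCACACACABCCABC  (len 129)
k=7  CABCCCACACACABCCABCCABCCABCCCACACABCCCACACABCCCACACABCCCAC…ABCCCACACABCCCACACABCCCACACACABCCABCCABCCABCCCACACABCCCACA  (len 277)
k=8  CABCCCACACACABCCABCCABCCABCCCACACABCCCACACABCCCACACABCCCAC…CACABCCCACACABCCCACACABCCCACACACABCCABCCABCCCACACACABCCABC  (len 595)
k=9  CABCCCACACACABCCABCCABCCABCCCACACABCCCACACABCCCACACABCCCAC…ABCCCACACABCCCACACABCCCACACACABCCABCCABCCABCCCACACABCCCACA  (len 1278)

406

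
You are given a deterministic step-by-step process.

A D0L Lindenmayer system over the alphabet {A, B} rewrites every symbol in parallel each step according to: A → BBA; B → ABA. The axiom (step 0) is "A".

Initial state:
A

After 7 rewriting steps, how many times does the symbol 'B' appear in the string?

1094

0) A
1) BBA
2) ABAABABBA
3) BBAABABBABBAABABBAABAABABBA
4) ABAABABBABBAABABBAABAABABBAABAABABBABBAABABBAABAABABBABBAABABBABBAABABBAABAABABBA
5) BBAABABBABBAABABBAABAABABBAABAABABBABBAABABBAABAABABBABBAA…ABBAABAABABBABBAABABBAABAABABBABBAABABBABBAABABBAABAABABBA  (len 243)
6) ABAABABBABBAABABBAABAABABBAABAABABBABBAABABBAABAABABBABBAA…ABBAABAABABBABBAABABBAABAABABBABBAABABBABBAABABBAABAABABBA  (len 729)
7) BBAABABBABBAABABBAABAABABBAABAABABBABBAABABBAABAABABBABBAA…ABBAABAABABBABBAABABBAABAABABBABBAABABBABBAABABBAABAABABBA  (len 2187)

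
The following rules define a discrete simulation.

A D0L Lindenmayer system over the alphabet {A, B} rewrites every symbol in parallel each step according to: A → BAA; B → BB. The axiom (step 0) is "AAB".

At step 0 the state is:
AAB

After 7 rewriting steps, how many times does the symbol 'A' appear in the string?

256

gen 0: AAB
gen 1: BAABAABB
gen 2: BBBAABAABBBAABAABBBB
gen 3: BBBBBBBAABAABBBAABAABBBBBBBAABAABBBAABAABBBBBBBB
gen 4: BBBBBBBBBBBBBBBAABAABBBAABAABBBBBBBAABAABBBAABAABBBBBBBBBBBBBBBAABAABBBAABAABBBBBBBAABAABBBAABAABBBBBBBBBBBBBBBB
gen 5: BBBBBBBBBBBBBBBBBBBBBBBBBBBBBBBAABAABBBAABAABBBBBBBAABAABB…BAABAABBBBBBBAABAABBBAABAABBBBBBBBBBBBBBBBBBBBBBBBBBBBBBBB  (len 256)
gen 6: BBBBBBBBBBBBBBBBBBBBBBBBBBBBBBBBBBBBBBBBBBBBBBBBBBBBBBBBBB…BBBBBBBBBBBBBBBBBBBBBBBBBBBBBBBBBBBBBBBBBBBBBBBBBBBBBBBBBB  (len 576)
gen 7: BBBBBBBBBBBBBBBBBBBBBBBBBBBBBBBBBBBBBBBBBBBBBBBBBBBBBBBBBB…BBBBBBBBBBBBBBBBBBBBBBBBBBBBBBBBBBBBBBBBBBBBBBBBBBBBBBBBBB  (len 1280)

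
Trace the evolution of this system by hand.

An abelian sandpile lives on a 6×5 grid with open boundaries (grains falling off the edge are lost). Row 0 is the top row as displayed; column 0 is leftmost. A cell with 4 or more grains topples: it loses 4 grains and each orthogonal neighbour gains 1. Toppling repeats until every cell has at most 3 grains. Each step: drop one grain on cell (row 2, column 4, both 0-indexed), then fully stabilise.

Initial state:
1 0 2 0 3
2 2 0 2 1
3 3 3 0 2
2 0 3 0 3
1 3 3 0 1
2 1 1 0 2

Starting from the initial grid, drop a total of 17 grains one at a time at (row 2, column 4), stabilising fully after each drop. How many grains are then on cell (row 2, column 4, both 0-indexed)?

1

[0] 1 0 2 0 3
2 2 0 2 1
3 3 3 0 2
2 0 3 0 3
1 3 3 0 1
2 1 1 0 2
[1] 1 0 2 0 3
2 2 0 2 1
3 3 3 0 3
2 0 3 0 3
1 3 3 0 1
2 1 1 0 2
[2] 1 0 2 0 3
2 2 0 2 2
3 3 3 1 1
2 0 3 1 0
1 3 3 0 2
2 1 1 0 2
[3] 1 0 2 0 3
2 2 0 2 2
3 3 3 1 2
2 0 3 1 0
1 3 3 0 2
2 1 1 0 2
[4] 1 0 2 0 3
2 2 0 2 2
3 3 3 1 3
2 0 3 1 0
1 3 3 0 2
2 1 1 0 2
[5] 1 0 2 0 3
2 2 0 2 3
3 3 3 2 0
2 0 3 1 1
1 3 3 0 2
2 1 1 0 2
[6] 1 0 2 0 3
2 2 0 2 3
3 3 3 2 1
2 0 3 1 1
1 3 3 0 2
2 1 1 0 2
[7] 1 0 2 0 3
2 2 0 2 3
3 3 3 2 2
2 0 3 1 1
1 3 3 0 2
2 1 1 0 2
[8] 1 0 2 0 3
2 2 0 2 3
3 3 3 2 3
2 0 3 1 1
1 3 3 0 2
2 1 1 0 2
[9] 1 0 2 1 0
2 2 0 3 1
3 3 3 3 1
2 0 3 1 2
1 3 3 0 2
2 1 1 0 2
[10] 1 0 2 1 0
2 2 0 3 1
3 3 3 3 2
2 0 3 1 2
1 3 3 0 2
2 1 1 0 2
[11] 1 0 2 1 0
2 2 0 3 1
3 3 3 3 3
2 0 3 1 2
1 3 3 0 2
2 1 1 0 2
[12] 1 0 2 2 0
3 3 2 0 3
0 1 2 2 1
3 3 1 3 3
2 0 1 1 2
2 2 2 0 2
[13] 1 0 2 2 0
3 3 2 0 3
0 1 2 2 2
3 3 1 3 3
2 0 1 1 2
2 2 2 0 2
[14] 1 0 2 2 0
3 3 2 0 3
0 1 2 2 3
3 3 1 3 3
2 0 1 1 2
2 2 2 0 2
[15] 1 0 2 2 1
3 3 2 2 0
0 1 3 0 3
3 3 2 1 1
2 0 1 2 3
2 2 2 0 2
[16] 1 0 2 2 1
3 3 2 2 1
0 1 3 1 0
3 3 2 1 2
2 0 1 2 3
2 2 2 0 2
[17] 1 0 2 2 1
3 3 2 2 1
0 1 3 1 1
3 3 2 1 2
2 0 1 2 3
2 2 2 0 2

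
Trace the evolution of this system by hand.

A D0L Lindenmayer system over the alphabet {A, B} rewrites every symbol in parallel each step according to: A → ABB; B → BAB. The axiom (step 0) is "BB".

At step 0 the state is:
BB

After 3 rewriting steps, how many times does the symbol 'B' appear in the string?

36

gen 0: BB
gen 1: BABBAB
gen 2: BABABBBABBABABBBAB
gen 3: BABABBBABABBBABBABBABABBBABBABABBBABABBBABBABBABABBBAB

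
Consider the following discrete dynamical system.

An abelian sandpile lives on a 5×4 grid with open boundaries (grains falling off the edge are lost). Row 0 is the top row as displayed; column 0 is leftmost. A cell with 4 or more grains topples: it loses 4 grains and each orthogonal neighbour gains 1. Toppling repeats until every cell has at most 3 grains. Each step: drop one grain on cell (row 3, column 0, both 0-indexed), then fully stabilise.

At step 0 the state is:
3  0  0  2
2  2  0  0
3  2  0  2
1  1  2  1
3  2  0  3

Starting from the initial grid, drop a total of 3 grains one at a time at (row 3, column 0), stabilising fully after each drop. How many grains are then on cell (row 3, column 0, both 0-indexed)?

2

0) 3  0  0  2
2  2  0  0
3  2  0  2
1  1  2  1
3  2  0  3
1) 3  0  0  2
2  2  0  0
3  2  0  2
2  1  2  1
3  2  0  3
2) 3  0  0  2
2  2  0  0
3  2  0  2
3  1  2  1
3  2  0  3
3) 3  0  0  2
3  2  0  0
0  3  0  2
2  2  2  1
0  3  0  3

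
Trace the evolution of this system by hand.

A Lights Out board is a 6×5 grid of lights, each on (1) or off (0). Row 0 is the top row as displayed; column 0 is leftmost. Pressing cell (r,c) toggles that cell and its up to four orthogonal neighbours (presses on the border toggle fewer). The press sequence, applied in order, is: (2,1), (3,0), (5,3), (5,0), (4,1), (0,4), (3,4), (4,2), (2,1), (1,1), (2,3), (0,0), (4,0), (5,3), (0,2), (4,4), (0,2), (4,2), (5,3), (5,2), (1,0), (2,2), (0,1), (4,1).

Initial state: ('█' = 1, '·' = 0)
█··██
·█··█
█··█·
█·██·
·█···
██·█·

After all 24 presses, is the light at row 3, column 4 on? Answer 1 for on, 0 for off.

0

[0] █··██
·█··█
█··█·
█·██·
·█···
██·█·
[1] █··██
····█
·███·
████·
·█···
██·█·
[2] █··██
····█
████·
··██·
██···
██·█·
[3] █··██
····█
████·
··██·
██·█·
███·█
[4] █··██
····█
████·
··██·
·█·█·
··█·█
[5] █··██
····█
████·
·███·
█·██·
·██·█
[6] █····
·····
████·
·███·
█·██·
·██·█
[7] █····
·····
█████
·██·█
█·███
·██·█
[8] █····
·····
█████
·█··█
██··█
·█··█
[9] █····
·█···
···██
····█
██··█
·█··█
[10] ██···
█·█··
·█·██
····█
██··█
·█··█
[11] ██···
█·██·
·██··
···██
██··█
·█··█
[12] ·····
··██·
·██··
···██
██··█
·█··█
[13] ·····
··██·
·██··
█··██
····█
██··█
[14] ·····
··██·
·██··
█··██
···██
████·
[15] ·███·
···█·
·██··
█··██
···██
████·
[16] ·███·
···█·
·██··
█··█·
·····
█████
[17] ·····
··██·
·██··
█··█·
·····
█████
[18] ·····
··██·
·██··
█·██·
·███·
██·██
[19] ·····
··██·
·██··
█·██·
·██··
███··
[20] ·····
··██·
·██··
█·██·
·█···
█··█·
[21] █····
████·
███··
█·██·
·█···
█··█·
[22] █····
██·█·
█··█·
█··█·
·█···
█··█·
[23] ·██··
█··█·
█··█·
█··█·
·█···
█··█·
[24] ·██··
█··█·
█··█·
██·█·
█·█··
██·█·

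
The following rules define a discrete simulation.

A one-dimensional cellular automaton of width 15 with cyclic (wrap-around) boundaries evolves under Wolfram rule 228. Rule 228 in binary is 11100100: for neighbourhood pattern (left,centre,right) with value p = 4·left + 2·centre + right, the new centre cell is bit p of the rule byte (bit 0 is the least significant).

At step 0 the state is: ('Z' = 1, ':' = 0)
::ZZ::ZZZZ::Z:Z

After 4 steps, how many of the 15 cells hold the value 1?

[0] ::ZZ::ZZZZ::Z:Z
[1] :::Z:::ZZZ::ZZZ
[2] :::Z::::ZZ:::ZZ
[3] :::Z:::::Z::::Z
[4] :::Z:::::Z::::Z

3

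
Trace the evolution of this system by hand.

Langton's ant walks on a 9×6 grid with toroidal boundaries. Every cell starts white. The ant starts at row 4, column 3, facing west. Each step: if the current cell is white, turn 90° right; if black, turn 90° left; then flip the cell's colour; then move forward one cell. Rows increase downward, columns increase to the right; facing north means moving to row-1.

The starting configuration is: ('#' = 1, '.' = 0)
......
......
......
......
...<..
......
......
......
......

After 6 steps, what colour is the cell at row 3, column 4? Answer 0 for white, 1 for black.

0) ......
......
......
......
...<..
......
......
......
......
1) ......
......
......
...^..
...#..
......
......
......
......
2) ......
......
......
...#>.
...#..
......
......
......
......
3) ......
......
......
...##.
...#v.
......
......
......
......
4) ......
......
......
...##.
...<#.
......
......
......
......
5) ......
......
......
...##.
....#.
...v..
......
......
......
6) ......
......
......
...##.
....#.
..<#..
......
......
......

1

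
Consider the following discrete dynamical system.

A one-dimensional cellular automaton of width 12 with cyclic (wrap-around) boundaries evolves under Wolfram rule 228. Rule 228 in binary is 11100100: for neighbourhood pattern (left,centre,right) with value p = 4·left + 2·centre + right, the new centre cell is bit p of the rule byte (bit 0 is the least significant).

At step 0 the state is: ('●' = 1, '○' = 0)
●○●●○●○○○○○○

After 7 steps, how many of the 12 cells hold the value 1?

gen 0: ●○●●○●○○○○○○
gen 1: ●●○●●●○○○○○○
gen 2: ○●●○●●○○○○○○
gen 3: ○○●●○●○○○○○○
gen 4: ○○○●●●○○○○○○
gen 5: ○○○○●●○○○○○○
gen 6: ○○○○○●○○○○○○
gen 7: ○○○○○●○○○○○○

1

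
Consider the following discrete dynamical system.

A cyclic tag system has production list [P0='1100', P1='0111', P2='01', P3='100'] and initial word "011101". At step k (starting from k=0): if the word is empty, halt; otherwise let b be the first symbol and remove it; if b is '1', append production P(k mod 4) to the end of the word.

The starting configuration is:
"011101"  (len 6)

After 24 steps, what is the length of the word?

31

0) "011101"  (len 6)
1) "11101"  (len 5)
2) "11010111"  (len 8)
3) "101011101"  (len 9)
4) "01011101100"  (len 11)
5) "1011101100"  (len 10)
6) "0111011000111"  (len 13)
7) "111011000111"  (len 12)
8) "11011000111100"  (len 14)
9) "10110001111001100"  (len 17)
10) "01100011110011000111"  (len 20)
11) "1100011110011000111"  (len 19)
12) "100011110011000111100"  (len 21)
13) "000111100110001111001100"  (len 24)
14) "00111100110001111001100"  (len 23)
15) "0111100110001111001100"  (len 22)
16) "111100110001111001100"  (len 21)
17) "111001100011110011001100"  (len 24)
18) "110011000111100110011000111"  (len 27)
19) "1001100011110011001100011101"  (len 28)
20) "001100011110011001100011101100"  (len 30)
21) "01100011110011001100011101100"  (len 29)
22) "1100011110011001100011101100"  (len 28)
23) "10001111001100110001110110001"  (len 29)
24) "0001111001100110001110110001100"  (len 31)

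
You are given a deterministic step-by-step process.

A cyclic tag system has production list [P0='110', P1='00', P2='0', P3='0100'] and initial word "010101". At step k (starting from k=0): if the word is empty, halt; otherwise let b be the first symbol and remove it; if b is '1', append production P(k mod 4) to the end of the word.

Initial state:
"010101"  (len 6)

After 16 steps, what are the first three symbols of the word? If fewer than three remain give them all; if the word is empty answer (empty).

(empty)

k=0  "010101"  (len 6)
k=1  "10101"  (len 5)
k=2  "010100"  (len 6)
k=3  "10100"  (len 5)
k=4  "01000100"  (len 8)
k=5  "1000100"  (len 7)
k=6  "00010000"  (len 8)
k=7  "0010000"  (len 7)
k=8  "010000"  (len 6)
k=9  "10000"  (len 5)
k=10  "000000"  (len 6)
k=11  "00000"  (len 5)
k=12  "0000"  (len 4)
k=13  "000"  (len 3)
k=14  "00"  (len 2)
k=15  "0"  (len 1)
k=16  (halted — word empty)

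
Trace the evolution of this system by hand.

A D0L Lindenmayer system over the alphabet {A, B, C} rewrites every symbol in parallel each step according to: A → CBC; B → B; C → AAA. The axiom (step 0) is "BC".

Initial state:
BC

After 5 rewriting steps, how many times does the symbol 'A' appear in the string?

k=0  BC
k=1  BAAA
k=2  BCBCCBCCBC
k=3  BAAABAAAAAABAAAAAABAAA
k=4  BCBCCBCCBCBCBCCBCCBCCBCCBCCBCBCBCCBCCBCCBCCBCCBCBCBCCBCCBC
k=5  BAAABAAAAAABAAAAAABAAABAAABAAAAAABAAAAAABAAAAAABAAAAAABAAA…AAAABAAAAAABAAAAAABAAAAAABAAAAAABAAABAAABAAAAAABAAAAAABAAA  (len 130)

108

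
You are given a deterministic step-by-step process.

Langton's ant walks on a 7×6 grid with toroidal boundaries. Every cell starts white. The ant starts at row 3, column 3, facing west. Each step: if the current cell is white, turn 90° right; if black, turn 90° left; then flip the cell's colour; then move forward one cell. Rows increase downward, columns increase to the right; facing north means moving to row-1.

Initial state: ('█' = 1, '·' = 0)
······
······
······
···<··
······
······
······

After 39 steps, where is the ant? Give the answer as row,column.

k=0  ······
······
······
···<··
······
······
······
k=1  ······
······
···^··
···█··
······
······
······
k=2  ······
······
···█>·
···█··
······
······
······
k=3  ······
······
···██·
···█v·
······
······
······
k=4  ······
······
···██·
···<█·
······
······
······
k=5  ······
······
···██·
····█·
···v··
······
······
k=6  ······
······
···██·
····█·
··<█··
······
······
k=7  ······
······
···██·
··^·█·
··██··
······
······
k=8  ······
······
···██·
··█>█·
··██··
······
······
k=9  ······
······
···██·
··███·
··█v··
······
······
k=10  ······
······
···██·
··███·
··█·>·
······
······
k=11  ······
······
···██·
··███·
··█·█·
····v·
······
k=12  ······
······
···██·
··███·
··█·█·
···<█·
······
k=13  ······
······
···██·
··███·
··█^█·
···██·
······
k=14  ······
······
···██·
··███·
··██>·
···██·
······
k=15  ······
······
···██·
··██^·
··██··
···██·
······
k=16  ······
······
···██·
··█<··
··██··
···██·
······
k=17  ······
······
···██·
··█···
··█v··
···██·
······
k=18  ······
······
···██·
··█···
··█·>·
···██·
······
k=19  ······
······
···██·
··█···
··█·█·
···█v·
······
k=20  ······
······
···██·
··█···
··█·█·
···█·>
······
k=21  ······
······
···██·
··█···
··█·█·
···█·█
·····v
k=22  ······
······
···██·
··█···
··█·█·
···█·█
····<█
k=23  ······
······
···██·
··█···
··█·█·
···█^█
····██
k=24  ······
······
···██·
··█···
··█·█·
···██>
····██
k=25  ······
······
···██·
··█···
··█·█^
···██·
····██
k=26  ······
······
···██·
··█···
>·█·██
···██·
····██
k=27  ······
······
···██·
··█···
█·█·██
v··██·
····██
k=28  ······
······
···██·
··█···
█·█·██
█··██<
····██
k=29  ······
······
···██·
··█···
█·█·█^
█··███
····██
k=30  ······
······
···██·
··█···
█·█·<·
█··███
····██
k=31  ······
······
···██·
··█···
█·█···
█··█v█
····██
k=32  ······
······
···██·
··█···
█·█···
█··█·>
····██
k=33  ······
······
···██·
··█···
█·█··^
█··█··
····██
k=34  ······
······
···██·
··█···
>·█··█
█··█··
····██
k=35  ······
······
···██·
^·█···
··█··█
█··█··
····██
k=36  ······
······
···██·
█>█···
··█··█
█··█··
····██
k=37  ······
······
···██·
███···
·v█··█
█··█··
····██
k=38  ······
······
···██·
███···
<██··█
█··█··
····██
k=39  ······
······
···██·
^██···
███··█
█··█··
····██

3,0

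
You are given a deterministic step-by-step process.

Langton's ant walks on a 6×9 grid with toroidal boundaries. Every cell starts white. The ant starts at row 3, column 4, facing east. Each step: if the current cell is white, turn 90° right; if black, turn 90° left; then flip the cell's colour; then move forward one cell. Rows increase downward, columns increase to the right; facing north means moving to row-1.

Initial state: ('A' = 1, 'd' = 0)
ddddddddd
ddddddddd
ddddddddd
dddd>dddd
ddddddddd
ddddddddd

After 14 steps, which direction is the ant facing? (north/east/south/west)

west

[0] ddddddddd
ddddddddd
ddddddddd
dddd>dddd
ddddddddd
ddddddddd
[1] ddddddddd
ddddddddd
ddddddddd
ddddAdddd
ddddvdddd
ddddddddd
[2] ddddddddd
ddddddddd
ddddddddd
ddddAdddd
ddd<Adddd
ddddddddd
[3] ddddddddd
ddddddddd
ddddddddd
ddd^Adddd
dddAAdddd
ddddddddd
[4] ddddddddd
ddddddddd
ddddddddd
dddA>dddd
dddAAdddd
ddddddddd
[5] ddddddddd
ddddddddd
dddd^dddd
dddAddddd
dddAAdddd
ddddddddd
[6] ddddddddd
ddddddddd
ddddA>ddd
dddAddddd
dddAAdddd
ddddddddd
[7] ddddddddd
ddddddddd
ddddAAddd
dddAdvddd
dddAAdddd
ddddddddd
[8] ddddddddd
ddddddddd
ddddAAddd
dddA<Addd
dddAAdddd
ddddddddd
[9] ddddddddd
ddddddddd
dddd^Addd
dddAAAddd
dddAAdddd
ddddddddd
[10] ddddddddd
ddddddddd
ddd<dAddd
dddAAAddd
dddAAdddd
ddddddddd
[11] ddddddddd
ddd^ddddd
dddAdAddd
dddAAAddd
dddAAdddd
ddddddddd
[12] ddddddddd
dddA>dddd
dddAdAddd
dddAAAddd
dddAAdddd
ddddddddd
[13] ddddddddd
dddAAdddd
dddAvAddd
dddAAAddd
dddAAdddd
ddddddddd
[14] ddddddddd
dddAAdddd
ddd<AAddd
dddAAAddd
dddAAdddd
ddddddddd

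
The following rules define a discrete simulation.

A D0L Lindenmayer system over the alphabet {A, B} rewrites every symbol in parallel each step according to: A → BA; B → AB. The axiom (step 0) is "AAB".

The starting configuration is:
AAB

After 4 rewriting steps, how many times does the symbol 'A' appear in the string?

k=0  AAB
k=1  BABAAB
k=2  ABBAABBABAAB
k=3  BAABABBABAABABBAABBABAAB
k=4  ABBABAABBAABABBAABBABAABBAABABBABAABABBAABBABAAB

24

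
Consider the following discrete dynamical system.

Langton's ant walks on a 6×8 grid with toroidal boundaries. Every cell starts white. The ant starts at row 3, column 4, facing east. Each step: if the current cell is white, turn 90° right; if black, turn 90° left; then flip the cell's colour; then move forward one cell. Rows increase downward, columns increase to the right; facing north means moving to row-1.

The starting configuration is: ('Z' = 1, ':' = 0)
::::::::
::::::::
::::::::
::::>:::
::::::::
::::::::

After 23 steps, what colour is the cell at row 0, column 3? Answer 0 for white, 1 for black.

k=0  ::::::::
::::::::
::::::::
::::>:::
::::::::
::::::::
k=1  ::::::::
::::::::
::::::::
::::Z:::
::::v:::
::::::::
k=2  ::::::::
::::::::
::::::::
::::Z:::
:::<Z:::
::::::::
k=3  ::::::::
::::::::
::::::::
:::^Z:::
:::ZZ:::
::::::::
k=4  ::::::::
::::::::
::::::::
:::Z>:::
:::ZZ:::
::::::::
k=5  ::::::::
::::::::
::::^:::
:::Z::::
:::ZZ:::
::::::::
k=6  ::::::::
::::::::
::::Z>::
:::Z::::
:::ZZ:::
::::::::
k=7  ::::::::
::::::::
::::ZZ::
:::Z:v::
:::ZZ:::
::::::::
k=8  ::::::::
::::::::
::::ZZ::
:::Z<Z::
:::ZZ:::
::::::::
k=9  ::::::::
::::::::
::::^Z::
:::ZZZ::
:::ZZ:::
::::::::
k=10  ::::::::
::::::::
:::<:Z::
:::ZZZ::
:::ZZ:::
::::::::
k=11  ::::::::
:::^::::
:::Z:Z::
:::ZZZ::
:::ZZ:::
::::::::
k=12  ::::::::
:::Z>:::
:::Z:Z::
:::ZZZ::
:::ZZ:::
::::::::
k=13  ::::::::
:::ZZ:::
:::ZvZ::
:::ZZZ::
:::ZZ:::
::::::::
k=14  ::::::::
:::ZZ:::
:::<ZZ::
:::ZZZ::
:::ZZ:::
::::::::
k=15  ::::::::
:::ZZ:::
::::ZZ::
:::vZZ::
:::ZZ:::
::::::::
k=16  ::::::::
:::ZZ:::
::::ZZ::
::::>Z::
:::ZZ:::
::::::::
k=17  ::::::::
:::ZZ:::
::::^Z::
:::::Z::
:::ZZ:::
::::::::
k=18  ::::::::
:::ZZ:::
:::<:Z::
:::::Z::
:::ZZ:::
::::::::
k=19  ::::::::
:::^Z:::
:::Z:Z::
:::::Z::
:::ZZ:::
::::::::
k=20  ::::::::
::<:Z:::
:::Z:Z::
:::::Z::
:::ZZ:::
::::::::
k=21  ::^:::::
::Z:Z:::
:::Z:Z::
:::::Z::
:::ZZ:::
::::::::
k=22  ::Z>::::
::Z:Z:::
:::Z:Z::
:::::Z::
:::ZZ:::
::::::::
k=23  ::ZZ::::
::ZvZ:::
:::Z:Z::
:::::Z::
:::ZZ:::
::::::::

1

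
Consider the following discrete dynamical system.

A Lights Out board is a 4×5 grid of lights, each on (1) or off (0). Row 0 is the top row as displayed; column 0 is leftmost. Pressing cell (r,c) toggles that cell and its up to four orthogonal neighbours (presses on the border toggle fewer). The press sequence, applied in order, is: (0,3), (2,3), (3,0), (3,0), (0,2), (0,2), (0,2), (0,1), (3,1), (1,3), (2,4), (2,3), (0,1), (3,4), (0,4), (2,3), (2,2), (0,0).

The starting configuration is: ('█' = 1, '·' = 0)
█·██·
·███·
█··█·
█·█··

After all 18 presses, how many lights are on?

gen 0: █·██·
·███·
█··█·
█·█··
gen 1: █···█
·██··
█··█·
█·█··
gen 2: █···█
·███·
█·█·█
█·██·
gen 3: █···█
·███·
··█·█
·███·
gen 4: █···█
·███·
█·█·█
█·██·
gen 5: █████
·█·█·
█·█·█
█·██·
gen 6: █···█
·███·
█·█·█
█·██·
gen 7: █████
·█·█·
█·█·█
█·██·
gen 8: ···██
···█·
█·█·█
█·██·
gen 9: ···██
···█·
███·█
·█·█·
gen 10: ····█
··█·█
█████
·█·█·
gen 11: ····█
··█··
███··
·█·██
gen 12: ····█
··██·
██·██
·█··█
gen 13: ███·█
·███·
██·██
·█··█
gen 14: ███·█
·███·
██·█·
·█·█·
gen 15: ████·
·████
██·█·
·█·█·
gen 16: ████·
·██·█
███·█
·█···
gen 17: ████·
·█··█
█··██
·██··
gen 18: ··██·
██··█
█··██
·██··

10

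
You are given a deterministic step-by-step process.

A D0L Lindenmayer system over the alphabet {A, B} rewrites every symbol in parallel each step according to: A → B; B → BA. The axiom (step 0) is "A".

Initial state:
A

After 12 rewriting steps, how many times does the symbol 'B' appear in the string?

144

step 0: A
step 1: B
step 2: BA
step 3: BAB
step 4: BABBA
step 5: BABBABAB
step 6: BABBABABBABBA
step 7: BABBABABBABBABABBABAB
step 8: BABBABABBABBABABBABABBABBABABBABBA
step 9: BABBABABBABBABABBABABBABBABABBABBABABBABABBABBABABBABAB
step 10: BABBABABBABBABABBABABBABBABABBABBABABBABABBABBABABBABABBABBABABBABBABABBABABBABBABABBABBA
step 11: BABBABABBABBABABBABABBABBABABBABBABABBABABBABBABABBABABBAB…BBABABBABABBABBABABBABABBABBABABBABBABABBABABBABBABABBABAB  (len 144)
step 12: BABBABABBABBABABBABABBABBABABBABBABABBABABBABBABABBABABBAB…BBABABBABABBABBABABBABABBABBABABBABBABABBABABBABBABABBABBA  (len 233)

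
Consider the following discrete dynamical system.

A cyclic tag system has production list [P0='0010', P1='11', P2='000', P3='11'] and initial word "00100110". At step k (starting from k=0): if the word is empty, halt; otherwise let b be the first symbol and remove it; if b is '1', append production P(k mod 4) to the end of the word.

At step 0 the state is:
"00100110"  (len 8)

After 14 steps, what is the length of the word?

gen 0: "00100110"  (len 8)
gen 1: "0100110"  (len 7)
gen 2: "100110"  (len 6)
gen 3: "00110000"  (len 8)
gen 4: "0110000"  (len 7)
gen 5: "110000"  (len 6)
gen 6: "1000011"  (len 7)
gen 7: "000011000"  (len 9)
gen 8: "00011000"  (len 8)
gen 9: "0011000"  (len 7)
gen 10: "011000"  (len 6)
gen 11: "11000"  (len 5)
gen 12: "100011"  (len 6)
gen 13: "000110010"  (len 9)
gen 14: "00110010"  (len 8)

8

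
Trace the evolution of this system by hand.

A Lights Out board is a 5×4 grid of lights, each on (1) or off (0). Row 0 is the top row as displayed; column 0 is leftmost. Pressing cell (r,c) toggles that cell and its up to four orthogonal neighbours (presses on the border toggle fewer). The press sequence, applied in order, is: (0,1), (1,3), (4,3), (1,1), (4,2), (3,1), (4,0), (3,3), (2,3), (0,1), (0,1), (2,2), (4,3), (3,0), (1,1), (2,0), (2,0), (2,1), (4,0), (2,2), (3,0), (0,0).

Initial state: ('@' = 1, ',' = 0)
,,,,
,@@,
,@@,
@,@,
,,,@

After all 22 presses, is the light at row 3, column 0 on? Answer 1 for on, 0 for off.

gen 0: ,,,,
,@@,
,@@,
@,@,
,,,@
gen 1: @@@,
,,@,
,@@,
@,@,
,,,@
gen 2: @@@@
,,,@
,@@@
@,@,
,,,@
gen 3: @@@@
,,,@
,@@@
@,@@
,,@,
gen 4: @,@@
@@@@
,,@@
@,@@
,,@,
gen 5: @,@@
@@@@
,,@@
@,,@
,@,@
gen 6: @,@@
@@@@
,@@@
,@@@
,,,@
gen 7: @,@@
@@@@
,@@@
@@@@
@@,@
gen 8: @,@@
@@@@
,@@,
@@,,
@@,,
gen 9: @,@@
@@@,
,@,@
@@,@
@@,,
gen 10: ,@,@
@,@,
,@,@
@@,@
@@,,
gen 11: @,@@
@@@,
,@,@
@@,@
@@,,
gen 12: @,@@
@@,,
,,@,
@@@@
@@,,
gen 13: @,@@
@@,,
,,@,
@@@,
@@@@
gen 14: @,@@
@@,,
@,@,
,,@,
,@@@
gen 15: @@@@
,,@,
@@@,
,,@,
,@@@
gen 16: @@@@
@,@,
,,@,
@,@,
,@@@
gen 17: @@@@
,,@,
@@@,
,,@,
,@@@
gen 18: @@@@
,@@,
,,,,
,@@,
,@@@
gen 19: @@@@
,@@,
,,,,
@@@,
@,@@
gen 20: @@@@
,@,,
,@@@
@@,,
@,@@
gen 21: @@@@
,@,,
@@@@
,,,,
,,@@
gen 22: ,,@@
@@,,
@@@@
,,,,
,,@@

0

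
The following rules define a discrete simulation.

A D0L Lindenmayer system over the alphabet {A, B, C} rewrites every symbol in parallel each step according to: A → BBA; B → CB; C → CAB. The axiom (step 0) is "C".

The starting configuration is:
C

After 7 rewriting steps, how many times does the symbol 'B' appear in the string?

384

step 0: C
step 1: CAB
step 2: CABBBACB
step 3: CABBBACBCBCBBBACABCB
step 4: CABBBACBCBCBBBACABCBCABCBCABCBCBCBBBACABBBACBCABCB
step 5: CABBBACBCBCBBBACABCBCABCBCABCBCBCBBBACABBBACBCABCBCABBBACB…ACBCABCBCABCBCABCBCBCBBBACABBBACBCBCBBBACABCBCABBBACBCABCB  (len 126)
step 6: CABBBACBCBCBBBACABCBCABCBCABCBCBCBBBACABBBACBCABCBCABBBACB…CABCBCBCBBBACABBBACBCABCBCABBBACBCBCBBBACABCBCABBBACBCABCB  (len 318)
step 7: CABBBACBCBCBBBACABCBCABCBCABCBCBCBBBACABBBACBCABCBCABBBACB…CABCBCBCBBBACABBBACBCABCBCABBBACBCBCBBBACABCBCABBBACBCABCB  (len 802)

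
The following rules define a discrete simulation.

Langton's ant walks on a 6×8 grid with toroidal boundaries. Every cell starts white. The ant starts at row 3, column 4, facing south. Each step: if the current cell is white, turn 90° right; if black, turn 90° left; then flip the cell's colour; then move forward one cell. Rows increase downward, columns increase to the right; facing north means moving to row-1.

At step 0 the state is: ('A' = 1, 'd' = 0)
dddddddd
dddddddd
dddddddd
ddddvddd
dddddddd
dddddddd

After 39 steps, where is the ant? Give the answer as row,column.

0,4

k=0  dddddddd
dddddddd
dddddddd
ddddvddd
dddddddd
dddddddd
k=1  dddddddd
dddddddd
dddddddd
ddd<Addd
dddddddd
dddddddd
k=2  dddddddd
dddddddd
ddd^dddd
dddAAddd
dddddddd
dddddddd
k=3  dddddddd
dddddddd
dddA>ddd
dddAAddd
dddddddd
dddddddd
k=4  dddddddd
dddddddd
dddAAddd
dddAvddd
dddddddd
dddddddd
k=5  dddddddd
dddddddd
dddAAddd
dddAd>dd
dddddddd
dddddddd
k=6  dddddddd
dddddddd
dddAAddd
dddAdAdd
dddddvdd
dddddddd
k=7  dddddddd
dddddddd
dddAAddd
dddAdAdd
dddd<Add
dddddddd
k=8  dddddddd
dddddddd
dddAAddd
dddA^Add
ddddAAdd
dddddddd
k=9  dddddddd
dddddddd
dddAAddd
dddAA>dd
ddddAAdd
dddddddd
k=10  dddddddd
dddddddd
dddAA^dd
dddAAddd
ddddAAdd
dddddddd
k=11  dddddddd
dddddddd
dddAAA>d
dddAAddd
ddddAAdd
dddddddd
k=12  dddddddd
dddddddd
dddAAAAd
dddAAdvd
ddddAAdd
dddddddd
k=13  dddddddd
dddddddd
dddAAAAd
dddAA<Ad
ddddAAdd
dddddddd
k=14  dddddddd
dddddddd
dddAA^Ad
dddAAAAd
ddddAAdd
dddddddd
k=15  dddddddd
dddddddd
dddA<dAd
dddAAAAd
ddddAAdd
dddddddd
k=16  dddddddd
dddddddd
dddAddAd
dddAvAAd
ddddAAdd
dddddddd
k=17  dddddddd
dddddddd
dddAddAd
dddAd>Ad
ddddAAdd
dddddddd
k=18  dddddddd
dddddddd
dddAd^Ad
dddAddAd
ddddAAdd
dddddddd
k=19  dddddddd
dddddddd
dddAdA>d
dddAddAd
ddddAAdd
dddddddd
k=20  dddddddd
dddddd^d
dddAdAdd
dddAddAd
ddddAAdd
dddddddd
k=21  dddddddd
ddddddA>
dddAdAdd
dddAddAd
ddddAAdd
dddddddd
k=22  dddddddd
ddddddAA
dddAdAdv
dddAddAd
ddddAAdd
dddddddd
k=23  dddddddd
ddddddAA
dddAdA<A
dddAddAd
ddddAAdd
dddddddd
k=24  dddddddd
dddddd^A
dddAdAAA
dddAddAd
ddddAAdd
dddddddd
k=25  dddddddd
ddddd<dA
dddAdAAA
dddAddAd
ddddAAdd
dddddddd
k=26  ddddd^dd
dddddAdA
dddAdAAA
dddAddAd
ddddAAdd
dddddddd
k=27  dddddA>d
dddddAdA
dddAdAAA
dddAddAd
ddddAAdd
dddddddd
k=28  dddddAAd
dddddAvA
dddAdAAA
dddAddAd
ddddAAdd
dddddddd
k=29  dddddAAd
ddddd<AA
dddAdAAA
dddAddAd
ddddAAdd
dddddddd
k=30  dddddAAd
ddddddAA
dddAdvAA
dddAddAd
ddddAAdd
dddddddd
k=31  dddddAAd
ddddddAA
dddAdd>A
dddAddAd
ddddAAdd
dddddddd
k=32  dddddAAd
dddddd^A
dddAdddA
dddAddAd
ddddAAdd
dddddddd
k=33  dddddAAd
ddddd<dA
dddAdddA
dddAddAd
ddddAAdd
dddddddd
k=34  ddddd^Ad
dddddAdA
dddAdddA
dddAddAd
ddddAAdd
dddddddd
k=35  dddd<dAd
dddddAdA
dddAdddA
dddAddAd
ddddAAdd
dddddddd
k=36  ddddAdAd
dddddAdA
dddAdddA
dddAddAd
ddddAAdd
dddd^ddd
k=37  ddddAdAd
dddddAdA
dddAdddA
dddAddAd
ddddAAdd
ddddA>dd
k=38  ddddAvAd
dddddAdA
dddAdddA
dddAddAd
ddddAAdd
ddddAAdd
k=39  dddd<AAd
dddddAdA
dddAdddA
dddAddAd
ddddAAdd
ddddAAdd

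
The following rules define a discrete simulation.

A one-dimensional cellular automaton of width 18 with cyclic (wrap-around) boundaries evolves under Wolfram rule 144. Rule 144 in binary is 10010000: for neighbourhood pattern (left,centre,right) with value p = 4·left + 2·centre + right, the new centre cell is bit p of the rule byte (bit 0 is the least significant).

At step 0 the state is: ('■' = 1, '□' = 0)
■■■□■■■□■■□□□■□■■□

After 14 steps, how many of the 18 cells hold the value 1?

3

t=0: ■■■□■■■□■■□□□■□■■□
t=1: □■□□□■□□□□■□□□□□□□
t=2: □□■□□□■□□□□■□□□□□□
t=3: □□□■□□□■□□□□■□□□□□
t=4: □□□□■□□□■□□□□■□□□□
t=5: □□□□□■□□□■□□□□■□□□
t=6: □□□□□□■□□□■□□□□■□□
t=7: □□□□□□□■□□□■□□□□■□
t=8: □□□□□□□□■□□□■□□□□■
t=9: ■□□□□□□□□■□□□■□□□□
t=10: □■□□□□□□□□■□□□■□□□
t=11: □□■□□□□□□□□■□□□■□□
t=12: □□□■□□□□□□□□■□□□■□
t=13: □□□□■□□□□□□□□■□□□■
t=14: ■□□□□■□□□□□□□□■□□□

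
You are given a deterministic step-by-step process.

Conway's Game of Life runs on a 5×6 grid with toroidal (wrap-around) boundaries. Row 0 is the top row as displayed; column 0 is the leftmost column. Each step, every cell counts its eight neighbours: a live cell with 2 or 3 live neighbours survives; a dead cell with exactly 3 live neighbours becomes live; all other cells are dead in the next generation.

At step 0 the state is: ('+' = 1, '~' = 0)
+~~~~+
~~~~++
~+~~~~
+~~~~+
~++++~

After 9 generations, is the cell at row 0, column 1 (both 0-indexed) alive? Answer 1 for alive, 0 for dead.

0

step 0: +~~~~+
~~~~++
~+~~~~
+~~~~+
~++++~
step 1: +++~~~
~~~~++
~~~~+~
+~~+++
~++++~
step 2: +~~~~~
++~+++
+~~~~~
++~~~~
~~~~~~
step 3: ++~~+~
~+~~+~
~~+~+~
++~~~~
++~~~~
step 4: ~~+~~~
+++~+~
+~++~+
+~+~~+
~~+~~~
step 5: ~~+~~~
+~~~+~
~~~~~~
+~+~++
~~++~~
step 6: ~++~~~
~~~~~~
++~++~
~++~++
~~+~++
step 7: ~+++~~
+~~+~~
++~++~
~~~~~~
~~~~++
step 8: ++++~+
+~~~~+
++++++
+~~+~~
~~+++~
step 9: ~~~~~~
~~~~~~
~~++~~
+~~~~~
~~~~~~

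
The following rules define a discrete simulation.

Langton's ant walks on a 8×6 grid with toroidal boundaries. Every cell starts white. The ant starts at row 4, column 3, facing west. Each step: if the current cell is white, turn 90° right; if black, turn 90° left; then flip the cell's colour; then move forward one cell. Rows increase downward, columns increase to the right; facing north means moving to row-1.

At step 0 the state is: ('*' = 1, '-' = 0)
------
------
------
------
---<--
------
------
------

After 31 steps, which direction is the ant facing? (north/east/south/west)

south

t=0: ------
------
------
------
---<--
------
------
------
t=1: ------
------
------
---^--
---*--
------
------
------
t=2: ------
------
------
---*>-
---*--
------
------
------
t=3: ------
------
------
---**-
---*v-
------
------
------
t=4: ------
------
------
---**-
---<*-
------
------
------
t=5: ------
------
------
---**-
----*-
---v--
------
------
t=6: ------
------
------
---**-
----*-
--<*--
------
------
t=7: ------
------
------
---**-
--^-*-
--**--
------
------
t=8: ------
------
------
---**-
--*>*-
--**--
------
------
t=9: ------
------
------
---**-
--***-
--*v--
------
------
t=10: ------
------
------
---**-
--***-
--*->-
------
------
t=11: ------
------
------
---**-
--***-
--*-*-
----v-
------
t=12: ------
------
------
---**-
--***-
--*-*-
---<*-
------
t=13: ------
------
------
---**-
--***-
--*^*-
---**-
------
t=14: ------
------
------
---**-
--***-
--**>-
---**-
------
t=15: ------
------
------
---**-
--**^-
--**--
---**-
------
t=16: ------
------
------
---**-
--*<--
--**--
---**-
------
t=17: ------
------
------
---**-
--*---
--*v--
---**-
------
t=18: ------
------
------
---**-
--*---
--*->-
---**-
------
t=19: ------
------
------
---**-
--*---
--*-*-
---*v-
------
t=20: ------
------
------
---**-
--*---
--*-*-
---*->
------
t=21: ------
------
------
---**-
--*---
--*-*-
---*-*
-----v
t=22: ------
------
------
---**-
--*---
--*-*-
---*-*
----<*
t=23: ------
------
------
---**-
--*---
--*-*-
---*^*
----**
t=24: ------
------
------
---**-
--*---
--*-*-
---**>
----**
t=25: ------
------
------
---**-
--*---
--*-*^
---**-
----**
t=26: ------
------
------
---**-
--*---
>-*-**
---**-
----**
t=27: ------
------
------
---**-
--*---
*-*-**
v--**-
----**
t=28: ------
------
------
---**-
--*---
*-*-**
*--**<
----**
t=29: ------
------
------
---**-
--*---
*-*-*^
*--***
----**
t=30: ------
------
------
---**-
--*---
*-*-<-
*--***
----**
t=31: ------
------
------
---**-
--*---
*-*---
*--*v*
----**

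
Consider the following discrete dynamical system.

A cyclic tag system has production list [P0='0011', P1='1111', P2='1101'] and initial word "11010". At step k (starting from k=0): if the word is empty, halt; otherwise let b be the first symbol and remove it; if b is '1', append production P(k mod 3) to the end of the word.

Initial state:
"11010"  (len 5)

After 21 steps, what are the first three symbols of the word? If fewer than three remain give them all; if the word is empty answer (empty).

110

t=0: "11010"  (len 5)
t=1: "10100011"  (len 8)
t=2: "01000111111"  (len 11)
t=3: "1000111111"  (len 10)
t=4: "0001111110011"  (len 13)
t=5: "001111110011"  (len 12)
t=6: "01111110011"  (len 11)
t=7: "1111110011"  (len 10)
t=8: "1111100111111"  (len 13)
t=9: "1111001111111101"  (len 16)
t=10: "1110011111111010011"  (len 19)
t=11: "1100111111110100111111"  (len 22)
t=12: "1001111111101001111111101"  (len 25)
t=13: "0011111111010011111111010011"  (len 28)
t=14: "011111111010011111111010011"  (len 27)
t=15: "11111111010011111111010011"  (len 26)
t=16: "11111110100111111110100110011"  (len 29)
t=17: "11111101001111111101001100111111"  (len 32)
t=18: "11111010011111111010011001111111101"  (len 35)
t=19: "11110100111111110100110011111111010011"  (len 38)
t=20: "11101001111111101001100111111110100111111"  (len 41)
t=21: "11010011111111010011001111111101001111111101"  (len 44)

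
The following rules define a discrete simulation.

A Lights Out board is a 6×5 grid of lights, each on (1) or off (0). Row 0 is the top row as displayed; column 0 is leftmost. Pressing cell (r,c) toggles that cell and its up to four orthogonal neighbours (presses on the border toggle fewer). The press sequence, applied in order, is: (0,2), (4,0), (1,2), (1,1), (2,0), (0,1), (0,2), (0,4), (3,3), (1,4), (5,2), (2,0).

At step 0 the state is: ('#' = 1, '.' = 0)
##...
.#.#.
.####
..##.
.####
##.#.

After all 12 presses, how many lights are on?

9

t=0: ##...
.#.#.
.####
..##.
.####
##.#.
t=1: #.##.
.###.
.####
..##.
.####
##.#.
t=2: #.##.
.###.
.####
#.##.
#.###
.#.#.
t=3: #..#.
.....
.#.##
#.##.
#.###
.#.#.
t=4: ##.#.
###..
...##
#.##.
#.###
.#.#.
t=5: ##.#.
.##..
##.##
..##.
#.###
.#.#.
t=6: ..##.
..#..
##.##
..##.
#.###
.#.#.
t=7: .#...
.....
##.##
..##.
#.###
.#.#.
t=8: .#.##
....#
##.##
..##.
#.###
.#.#.
t=9: .#.##
....#
##..#
....#
#.#.#
.#.#.
t=10: .#.#.
...#.
##...
....#
#.#.#
.#.#.
t=11: .#.#.
...#.
##...
....#
#...#
..#..
t=12: .#.#.
#..#.
.....
#...#
#...#
..#..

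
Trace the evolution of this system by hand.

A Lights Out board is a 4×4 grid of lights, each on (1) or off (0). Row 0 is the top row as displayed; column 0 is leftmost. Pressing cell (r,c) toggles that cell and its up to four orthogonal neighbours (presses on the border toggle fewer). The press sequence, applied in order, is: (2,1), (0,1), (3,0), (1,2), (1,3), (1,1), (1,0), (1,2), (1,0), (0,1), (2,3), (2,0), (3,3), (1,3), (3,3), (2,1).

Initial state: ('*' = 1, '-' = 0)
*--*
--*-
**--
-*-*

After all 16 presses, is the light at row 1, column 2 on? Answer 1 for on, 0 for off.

gen 0: *--*
--*-
**--
-*-*
gen 1: *--*
-**-
--*-
---*
gen 2: -***
--*-
--*-
---*
gen 3: -***
--*-
*-*-
**-*
gen 4: -*-*
-*-*
*---
**-*
gen 5: -*--
-**-
*--*
**-*
gen 6: ----
*---
**-*
**-*
gen 7: *---
-*--
-*-*
**-*
gen 8: *-*-
--**
-***
**-*
gen 9: --*-
****
****
**-*
gen 10: **--
*-**
****
**-*
gen 11: **--
*-*-
**--
**--
gen 12: **--
--*-
----
-*--
gen 13: **--
--*-
---*
-***
gen 14: **-*
---*
----
-***
gen 15: **-*
---*
---*
-*--
gen 16: **-*
-*-*
****
----

0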